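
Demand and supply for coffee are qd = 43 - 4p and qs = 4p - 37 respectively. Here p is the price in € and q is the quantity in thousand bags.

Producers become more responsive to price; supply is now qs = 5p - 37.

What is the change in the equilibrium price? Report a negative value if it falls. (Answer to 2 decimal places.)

-1.11

Solve the original market: 43 - 4p = 4p - 37, hence p = 10 and q = 3.
After the shift, demand is qd = 43 - 4p and supply is qs = 5p - 37.
Equate the new curves: 43 - 4p = 5p - 37, giving 80 = 9p, p = 80/9 ≈ 8.8889, q = 67/9 ≈ 7.4444.
Δp = 8.8889 − 10 = -1.11.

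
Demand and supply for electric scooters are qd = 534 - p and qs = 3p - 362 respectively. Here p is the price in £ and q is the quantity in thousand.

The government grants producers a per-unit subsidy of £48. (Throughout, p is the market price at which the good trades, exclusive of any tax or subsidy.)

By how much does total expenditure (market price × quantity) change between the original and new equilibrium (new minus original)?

-4392

Before the shock: 534 - p = 3p - 362 ⇒ 896 = 4p ⇒ p = 224, q = 310.
Since sellers receive the price plus the subsidy, the effective supply curve becomes qs = 3p - 218.
Setting them equal: 534 - p = 3p - 218 → 752 = 4p, so p = 188 and q = 346.
Expenditure moves from 224×310 = 69440 to 188×346 = 65048; change = -4392.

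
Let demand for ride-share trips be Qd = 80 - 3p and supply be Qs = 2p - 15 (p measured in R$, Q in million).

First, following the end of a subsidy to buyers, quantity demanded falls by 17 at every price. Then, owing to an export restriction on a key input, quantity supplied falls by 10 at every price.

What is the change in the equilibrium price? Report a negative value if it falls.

Original equilibrium: 80 - 3p = 2p - 15 gives 95 = 5p, so p = 19 and Q = 23.
The new curves are Qd = 63 - 3p (demand) and Qs = 2p - 25 (supply).
New equilibrium: 63 - 3p = 2p - 25 ⇒ 88 = 5p ⇒ p = 17.6, Q = 10.2.
Δp = 17.6 − 19 = -1.4.

-1.4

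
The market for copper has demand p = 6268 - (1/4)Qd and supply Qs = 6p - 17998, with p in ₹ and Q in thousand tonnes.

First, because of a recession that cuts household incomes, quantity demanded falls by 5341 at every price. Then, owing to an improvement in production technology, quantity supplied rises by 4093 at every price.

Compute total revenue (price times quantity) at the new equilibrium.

21111971.76

Before the shock: 25072 - 4p = 6p - 17998 ⇒ 43070 = 10p ⇒ p = 4307, Q = 7844.
The shock moves the curves to Qd = 19731 - 4p and Qs = 6p - 13905.
Equate the new curves: 19731 - 4p = 6p - 13905, giving 33636 = 10p, p = 3363.6, Q = 6276.6.
New expenditure = 3363.6 × 6276.6 = 21111971.76.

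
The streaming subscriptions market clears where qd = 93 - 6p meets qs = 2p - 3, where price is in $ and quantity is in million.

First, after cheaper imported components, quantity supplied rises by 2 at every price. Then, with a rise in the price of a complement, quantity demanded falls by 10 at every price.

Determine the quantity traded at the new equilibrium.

Before the shock: 93 - 6p = 2p - 3 ⇒ 96 = 8p ⇒ p = 12, q = 21.
After the shift, demand is qd = 83 - 6p and supply is qs = 2p - 1.
New equilibrium: 83 - 6p = 2p - 1 ⇒ 84 = 8p ⇒ p = 10.5, q = 20.

20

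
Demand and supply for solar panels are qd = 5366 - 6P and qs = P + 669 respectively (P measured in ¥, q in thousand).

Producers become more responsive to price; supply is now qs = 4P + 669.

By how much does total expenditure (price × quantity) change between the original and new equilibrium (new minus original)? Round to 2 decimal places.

Initially, 5366 - 6P = P + 669, so 4697 = 7P and P = 671, q = 1340.
The new curves are qd = 5366 - 6P (demand) and qs = 4P + 669 (supply).
New equilibrium: 5366 - 6P = 4P + 669 ⇒ 4697 = 10P ⇒ P = 469.7, q = 2547.8.
Expenditure moves from 671×1340 = 899140 to 469.7×2547.8 = 1196701.66; change = +297561.66.

+297561.66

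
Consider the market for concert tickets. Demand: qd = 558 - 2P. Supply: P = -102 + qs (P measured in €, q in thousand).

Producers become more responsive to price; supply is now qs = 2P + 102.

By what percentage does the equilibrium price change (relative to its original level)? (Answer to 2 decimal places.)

-25.00

Before the shock: 558 - 2P = P + 102 ⇒ 456 = 3P ⇒ P = 152, q = 254.
With the change applied: demand qd = 558 - 2P, supply qs = 2P + 102.
Equate the new curves: 558 - 2P = 2P + 102, giving 456 = 4P, P = 114, q = 330.
%ΔP = (114 − 152) / 152 × 100 = -25.00%.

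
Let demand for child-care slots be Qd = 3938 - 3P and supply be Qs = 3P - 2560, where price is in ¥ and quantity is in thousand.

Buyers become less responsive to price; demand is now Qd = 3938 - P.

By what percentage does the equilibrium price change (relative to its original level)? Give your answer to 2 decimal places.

+50.00

Solve the original market: 3938 - 3P = 3P - 2560, hence P = 1083 and Q = 689.
The new curves are Qd = 3938 - P (demand) and Qs = 3P - 2560 (supply).
New equilibrium: 3938 - P = 3P - 2560 ⇒ 6498 = 4P ⇒ P = 1624.5, Q = 2313.5.
%ΔP = (1624.5 − 1083) / 1083 × 100 = +50.00%.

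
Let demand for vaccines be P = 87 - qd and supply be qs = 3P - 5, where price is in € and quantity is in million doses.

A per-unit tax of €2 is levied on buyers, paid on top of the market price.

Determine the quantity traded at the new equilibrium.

62.5

Before the shock: 87 - P = 3P - 5 ⇒ 92 = 4P ⇒ P = 23, q = 64.
Since buyers pay the price plus the tax, the effective demand curve becomes qd = 85 - P.
Setting them equal: 85 - P = 3P - 5 → 90 = 4P, so P = 22.5 and q = 62.5.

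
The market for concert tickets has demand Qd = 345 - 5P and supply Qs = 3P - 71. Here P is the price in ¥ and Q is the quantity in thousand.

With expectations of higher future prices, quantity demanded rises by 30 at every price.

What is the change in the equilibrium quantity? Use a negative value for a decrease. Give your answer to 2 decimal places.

+11.25

Before the shock: 345 - 5P = 3P - 71 ⇒ 416 = 8P ⇒ P = 52, Q = 85.
The new curves are Qd = 375 - 5P (demand) and Qs = 3P - 71 (supply).
Clearing the new market: 375 - 5P = 3P - 71, so P = 55.75 and Q = 96.25.
ΔQ = 96.25 − 85 = +11.25.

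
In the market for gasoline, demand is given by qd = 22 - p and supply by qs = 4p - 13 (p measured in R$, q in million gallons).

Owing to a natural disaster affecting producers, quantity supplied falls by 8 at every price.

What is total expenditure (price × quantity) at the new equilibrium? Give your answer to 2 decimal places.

Initially, 22 - p = 4p - 13, so 35 = 5p and p = 7, q = 15.
The new curves are qd = 22 - p (demand) and qs = 4p - 21 (supply).
New equilibrium: 22 - p = 4p - 21 ⇒ 43 = 5p ⇒ p = 8.6, q = 13.4.
New expenditure = 8.6 × 13.4 = 115.24.

115.24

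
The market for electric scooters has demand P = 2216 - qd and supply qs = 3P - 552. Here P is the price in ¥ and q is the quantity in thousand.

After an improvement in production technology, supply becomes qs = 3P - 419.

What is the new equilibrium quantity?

1557.25

Original equilibrium: 2216 - P = 3P - 552 gives 2768 = 4P, so P = 692 and q = 1524.
After the shift, demand is qd = 2216 - P and supply is qs = 3P - 419.
Setting them equal: 2216 - P = 3P - 419 → 2635 = 4P, so P = 658.75 and q = 1557.25.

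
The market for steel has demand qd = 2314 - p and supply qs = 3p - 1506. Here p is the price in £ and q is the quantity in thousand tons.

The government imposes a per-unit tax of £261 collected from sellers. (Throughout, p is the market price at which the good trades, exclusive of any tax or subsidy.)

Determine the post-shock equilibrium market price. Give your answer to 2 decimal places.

Solve the original market: 2314 - p = 3p - 1506, hence p = 955 and q = 1359.
Since sellers keep the price net of the tax, the effective supply curve becomes qs = 3p - 2289.
New equilibrium: 2314 - p = 3p - 2289 ⇒ 4603 = 4p ⇒ p = 1150.75, q = 1163.25.

1150.75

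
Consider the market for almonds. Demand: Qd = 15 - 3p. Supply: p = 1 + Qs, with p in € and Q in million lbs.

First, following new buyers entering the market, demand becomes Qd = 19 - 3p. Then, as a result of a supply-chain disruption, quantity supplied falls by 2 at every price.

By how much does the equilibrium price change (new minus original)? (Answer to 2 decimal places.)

Before the shock: 15 - 3p = p - 1 ⇒ 16 = 4p ⇒ p = 4, Q = 3.
The new curves are Qd = 19 - 3p (demand) and Qs = p - 3 (supply).
Setting them equal: 19 - 3p = p - 3 → 22 = 4p, so p = 5.5 and Q = 2.5.
Δp = 5.5 − 4 = +1.50.

+1.50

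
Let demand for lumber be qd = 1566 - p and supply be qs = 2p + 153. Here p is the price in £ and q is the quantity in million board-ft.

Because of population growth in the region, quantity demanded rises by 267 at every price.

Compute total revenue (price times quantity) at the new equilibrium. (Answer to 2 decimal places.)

Original equilibrium: 1566 - p = 2p + 153 gives 1413 = 3p, so p = 471 and q = 1095.
The new curves are qd = 1833 - p (demand) and qs = 2p + 153 (supply).
Clearing the new market: 1833 - p = 2p + 153, so p = 560 and q = 1273.
New expenditure = 560 × 1273 = 712880.00.

712880.00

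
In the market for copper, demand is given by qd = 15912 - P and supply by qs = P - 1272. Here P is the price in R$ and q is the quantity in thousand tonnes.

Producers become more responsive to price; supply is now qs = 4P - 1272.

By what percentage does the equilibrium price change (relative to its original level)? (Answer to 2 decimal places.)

Solve the original market: 15912 - P = P - 1272, hence P = 8592 and q = 7320.
After the shift, demand is qd = 15912 - P and supply is qs = 4P - 1272.
Equate the new curves: 15912 - P = 4P - 1272, giving 17184 = 5P, P = 3436.8, q = 12475.2.
%ΔP = (3436.8 − 8592) / 8592 × 100 = -60.00%.

-60.00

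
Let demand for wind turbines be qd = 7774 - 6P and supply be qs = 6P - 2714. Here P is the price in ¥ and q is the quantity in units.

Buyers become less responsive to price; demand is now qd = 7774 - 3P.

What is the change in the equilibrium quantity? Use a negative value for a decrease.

Original equilibrium: 7774 - 6P = 6P - 2714 gives 10488 = 12P, so P = 874 and q = 2530.
After the shift, demand is qd = 7774 - 3P and supply is qs = 6P - 2714.
Setting them equal: 7774 - 3P = 6P - 2714 → 10488 = 9P, so P = 3496/3 ≈ 1165.3333 and q = 4278.
Δq = 4278 − 2530 = +1748.

+1748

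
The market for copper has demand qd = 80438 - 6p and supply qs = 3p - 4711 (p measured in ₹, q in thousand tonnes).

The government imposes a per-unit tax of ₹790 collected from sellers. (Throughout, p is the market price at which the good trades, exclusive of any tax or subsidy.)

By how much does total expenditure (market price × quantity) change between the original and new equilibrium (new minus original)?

-9130820

Initially, 80438 - 6p = 3p - 4711, so 85149 = 9p and p = 9461, q = 23672.
Since sellers keep the price net of the tax, the effective supply curve becomes qs = 3p - 7081.
New equilibrium: 80438 - 6p = 3p - 7081 ⇒ 87519 = 9p ⇒ p = 29173/3 ≈ 9724.3333, q = 22092.
Expenditure moves from 9461×23672 = 223960792 to 9724.3333×22092 = 214829972; change = -9130820.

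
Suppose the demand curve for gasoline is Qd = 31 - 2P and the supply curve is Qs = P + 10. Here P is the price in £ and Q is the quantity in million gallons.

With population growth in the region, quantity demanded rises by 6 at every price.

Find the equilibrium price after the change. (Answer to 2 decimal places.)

9.00

Initially, 31 - 2P = P + 10, so 21 = 3P and P = 7, Q = 17.
With the change applied: demand Qd = 37 - 2P, supply Qs = P + 10.
Setting them equal: 37 - 2P = P + 10 → 27 = 3P, so P = 9 and Q = 19.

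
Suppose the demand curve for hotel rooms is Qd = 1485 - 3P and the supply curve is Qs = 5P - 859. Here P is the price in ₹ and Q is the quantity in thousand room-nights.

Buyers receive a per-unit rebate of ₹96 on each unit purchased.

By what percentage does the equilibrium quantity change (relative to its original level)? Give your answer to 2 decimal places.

Before the shock: 1485 - 3P = 5P - 859 ⇒ 2344 = 8P ⇒ P = 293, Q = 606.
Since buyers' out-of-pocket price is the market price minus the rebate, the effective demand curve becomes Qd = 1773 - 3P.
Equate the new curves: 1773 - 3P = 5P - 859, giving 2632 = 8P, P = 329, Q = 786.
%ΔQ = (786 − 606) / 606 × 100 = +29.70%.

+29.70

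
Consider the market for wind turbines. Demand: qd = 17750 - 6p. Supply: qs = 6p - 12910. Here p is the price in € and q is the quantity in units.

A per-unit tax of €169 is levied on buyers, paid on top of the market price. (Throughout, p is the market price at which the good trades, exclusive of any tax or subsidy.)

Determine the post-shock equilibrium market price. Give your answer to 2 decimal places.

Original equilibrium: 17750 - 6p = 6p - 12910 gives 30660 = 12p, so p = 2555 and q = 2420.
Since buyers pay the price plus the tax, the effective demand curve becomes qd = 16736 - 6p.
New equilibrium: 16736 - 6p = 6p - 12910 ⇒ 29646 = 12p ⇒ p = 2470.5, q = 1913.

2470.50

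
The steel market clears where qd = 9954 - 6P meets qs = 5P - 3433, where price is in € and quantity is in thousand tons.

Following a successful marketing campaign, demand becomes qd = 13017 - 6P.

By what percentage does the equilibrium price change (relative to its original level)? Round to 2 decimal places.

+22.88

Before the shock: 9954 - 6P = 5P - 3433 ⇒ 13387 = 11P ⇒ P = 1217, q = 2652.
After the shift, demand is qd = 13017 - 6P and supply is qs = 5P - 3433.
Equate the new curves: 13017 - 6P = 5P - 3433, giving 16450 = 11P, P = 16450/11 ≈ 1495.4545, q = 44487/11 ≈ 4044.2727.
%ΔP = (1495.4545 − 1217) / 1217 × 100 = +22.88%.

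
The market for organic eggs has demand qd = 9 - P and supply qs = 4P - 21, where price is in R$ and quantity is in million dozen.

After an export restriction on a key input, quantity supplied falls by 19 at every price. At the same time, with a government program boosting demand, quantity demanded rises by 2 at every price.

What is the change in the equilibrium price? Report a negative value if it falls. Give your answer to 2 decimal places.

+4.20

Before the shock: 9 - P = 4P - 21 ⇒ 30 = 5P ⇒ P = 6, q = 3.
With the change applied: demand qd = 11 - P, supply qs = 4P - 40.
Equate the new curves: 11 - P = 4P - 40, giving 51 = 5P, P = 10.2, q = 0.8.
ΔP = 10.2 − 6 = +4.20.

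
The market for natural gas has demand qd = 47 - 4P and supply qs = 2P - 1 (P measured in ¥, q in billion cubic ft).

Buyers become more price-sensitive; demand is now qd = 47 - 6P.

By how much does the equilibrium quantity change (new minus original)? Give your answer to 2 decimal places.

-4.00

Solve the original market: 47 - 4P = 2P - 1, hence P = 8 and q = 15.
The shock moves the curves to qd = 47 - 6P and qs = 2P - 1.
New equilibrium: 47 - 6P = 2P - 1 ⇒ 48 = 8P ⇒ P = 6, q = 11.
Δq = 11 − 15 = -4.00.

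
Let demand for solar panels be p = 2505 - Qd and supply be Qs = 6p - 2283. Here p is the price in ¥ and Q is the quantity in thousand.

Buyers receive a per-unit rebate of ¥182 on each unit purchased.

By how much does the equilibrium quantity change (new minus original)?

+156

Solve the original market: 2505 - p = 6p - 2283, hence p = 684 and Q = 1821.
Since buyers' out-of-pocket price is the market price minus the rebate, the effective demand curve becomes Qd = 2687 - p.
Equate the new curves: 2687 - p = 6p - 2283, giving 4970 = 7p, p = 710, Q = 1977.
ΔQ = 1977 − 1821 = +156.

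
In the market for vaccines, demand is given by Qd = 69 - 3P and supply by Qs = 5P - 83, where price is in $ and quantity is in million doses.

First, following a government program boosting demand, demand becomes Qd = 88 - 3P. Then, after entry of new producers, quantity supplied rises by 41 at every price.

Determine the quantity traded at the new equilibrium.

39.25

Before the shock: 69 - 3P = 5P - 83 ⇒ 152 = 8P ⇒ P = 19, Q = 12.
The new curves are Qd = 88 - 3P (demand) and Qs = 5P - 42 (supply).
New equilibrium: 88 - 3P = 5P - 42 ⇒ 130 = 8P ⇒ P = 16.25, Q = 39.25.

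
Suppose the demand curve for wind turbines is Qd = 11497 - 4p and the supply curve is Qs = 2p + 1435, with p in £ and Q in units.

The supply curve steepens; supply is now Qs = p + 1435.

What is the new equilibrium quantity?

Solve the original market: 11497 - 4p = 2p + 1435, hence p = 1677 and Q = 4789.
After the shift, demand is Qd = 11497 - 4p and supply is Qs = p + 1435.
Clearing the new market: 11497 - 4p = p + 1435, so p = 2012.4 and Q = 3447.4.

3447.4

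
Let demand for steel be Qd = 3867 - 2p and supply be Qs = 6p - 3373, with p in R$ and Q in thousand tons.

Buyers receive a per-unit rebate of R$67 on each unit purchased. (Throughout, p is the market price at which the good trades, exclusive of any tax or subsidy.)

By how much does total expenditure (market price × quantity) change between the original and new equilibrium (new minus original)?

Before the shock: 3867 - 2p = 6p - 3373 ⇒ 7240 = 8p ⇒ p = 905, Q = 2057.
Since buyers' out-of-pocket price is the market price minus the rebate, the effective demand curve becomes Qd = 4001 - 2p.
Clearing the new market: 4001 - 2p = 6p - 3373, so p = 921.75 and Q = 2157.5.
Expenditure moves from 905×2057 = 1861585 to 921.75×2157.5 = 1988675.625; change = +127090.625.

+127090.625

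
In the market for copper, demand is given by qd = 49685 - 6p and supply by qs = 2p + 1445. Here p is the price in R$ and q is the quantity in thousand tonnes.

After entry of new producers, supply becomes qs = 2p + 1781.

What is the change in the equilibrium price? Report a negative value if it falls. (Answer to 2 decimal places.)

-42.00

Initially, 49685 - 6p = 2p + 1445, so 48240 = 8p and p = 6030, q = 13505.
The new curves are qd = 49685 - 6p (demand) and qs = 2p + 1781 (supply).
Setting them equal: 49685 - 6p = 2p + 1781 → 47904 = 8p, so p = 5988 and q = 13757.
Δp = 5988 − 6030 = -42.00.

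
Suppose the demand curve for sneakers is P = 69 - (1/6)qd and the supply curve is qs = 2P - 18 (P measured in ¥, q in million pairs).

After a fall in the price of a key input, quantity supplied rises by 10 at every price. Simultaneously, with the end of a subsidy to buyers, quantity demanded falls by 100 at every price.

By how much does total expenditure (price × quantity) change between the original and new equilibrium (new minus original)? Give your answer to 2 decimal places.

Before the shock: 414 - 6P = 2P - 18 ⇒ 432 = 8P ⇒ P = 54, q = 90.
The new curves are qd = 314 - 6P (demand) and qs = 2P - 8 (supply).
Setting them equal: 314 - 6P = 2P - 8 → 322 = 8P, so P = 40.25 and q = 72.5.
Expenditure moves from 54×90 = 4860 to 40.25×72.5 = 2918.125; change = -1941.88.

-1941.88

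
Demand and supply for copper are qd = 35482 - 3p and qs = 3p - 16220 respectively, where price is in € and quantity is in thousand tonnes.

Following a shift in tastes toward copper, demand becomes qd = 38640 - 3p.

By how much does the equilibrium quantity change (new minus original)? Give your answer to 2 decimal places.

+1579.00

Before the shock: 35482 - 3p = 3p - 16220 ⇒ 51702 = 6p ⇒ p = 8617, q = 9631.
With the change applied: demand qd = 38640 - 3p, supply qs = 3p - 16220.
Clearing the new market: 38640 - 3p = 3p - 16220, so p = 27430/3 ≈ 9143.3333 and q = 11210.
Δq = 11210 − 9631 = +1579.00.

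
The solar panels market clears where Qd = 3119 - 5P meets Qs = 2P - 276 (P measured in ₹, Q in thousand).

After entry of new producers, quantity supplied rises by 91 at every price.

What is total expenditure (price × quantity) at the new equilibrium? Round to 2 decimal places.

358248.00

Original equilibrium: 3119 - 5P = 2P - 276 gives 3395 = 7P, so P = 485 and Q = 694.
The new curves are Qd = 3119 - 5P (demand) and Qs = 2P - 185 (supply).
Clearing the new market: 3119 - 5P = 2P - 185, so P = 472 and Q = 759.
New expenditure = 472 × 759 = 358248.00.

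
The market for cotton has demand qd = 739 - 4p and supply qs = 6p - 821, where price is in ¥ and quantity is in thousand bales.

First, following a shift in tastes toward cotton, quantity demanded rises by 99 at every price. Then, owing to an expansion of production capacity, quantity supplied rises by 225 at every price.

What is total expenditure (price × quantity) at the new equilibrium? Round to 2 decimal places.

Original equilibrium: 739 - 4p = 6p - 821 gives 1560 = 10p, so p = 156 and q = 115.
The new curves are qd = 838 - 4p (demand) and qs = 6p - 596 (supply).
New equilibrium: 838 - 4p = 6p - 596 ⇒ 1434 = 10p ⇒ p = 143.4, q = 264.4.
New expenditure = 143.4 × 264.4 = 37914.96.

37914.96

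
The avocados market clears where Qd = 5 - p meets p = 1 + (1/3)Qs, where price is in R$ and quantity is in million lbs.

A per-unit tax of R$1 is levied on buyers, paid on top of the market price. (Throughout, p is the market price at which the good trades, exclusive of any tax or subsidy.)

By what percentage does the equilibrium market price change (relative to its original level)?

-12.5

Solve the original market: 5 - p = 3p - 3, hence p = 2 and Q = 3.
Since buyers pay the price plus the tax, the effective demand curve becomes Qd = 4 - p.
New equilibrium: 4 - p = 3p - 3 ⇒ 7 = 4p ⇒ p = 1.75, Q = 2.25.
%Δp = (1.75 − 2) / 2 × 100 = -12.5%.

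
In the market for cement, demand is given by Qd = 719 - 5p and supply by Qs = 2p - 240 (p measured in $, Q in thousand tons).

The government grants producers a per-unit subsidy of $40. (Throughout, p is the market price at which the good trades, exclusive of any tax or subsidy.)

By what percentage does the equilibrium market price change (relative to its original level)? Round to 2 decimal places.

-8.34

Original equilibrium: 719 - 5p = 2p - 240 gives 959 = 7p, so p = 137 and Q = 34.
Since sellers receive the price plus the subsidy, the effective supply curve becomes Qs = 2p - 160.
Equate the new curves: 719 - 5p = 2p - 160, giving 879 = 7p, p = 879/7 ≈ 125.5714, Q = 638/7 ≈ 91.1429.
%Δp = (125.5714 − 137) / 137 × 100 = -8.34%.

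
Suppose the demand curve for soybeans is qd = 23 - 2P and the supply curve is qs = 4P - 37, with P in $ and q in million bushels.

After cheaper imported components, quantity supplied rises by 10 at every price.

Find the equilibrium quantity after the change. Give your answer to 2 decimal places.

Solve the original market: 23 - 2P = 4P - 37, hence P = 10 and q = 3.
After the shift, demand is qd = 23 - 2P and supply is qs = 4P - 27.
Clearing the new market: 23 - 2P = 4P - 27, so P = 25/3 ≈ 8.3333 and q = 19/3 ≈ 6.3333.

6.33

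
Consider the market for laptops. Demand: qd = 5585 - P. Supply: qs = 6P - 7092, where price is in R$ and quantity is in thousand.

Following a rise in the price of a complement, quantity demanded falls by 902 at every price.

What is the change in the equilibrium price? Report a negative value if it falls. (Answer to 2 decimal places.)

-128.86

Original equilibrium: 5585 - P = 6P - 7092 gives 12677 = 7P, so P = 1811 and q = 3774.
The new curves are qd = 4683 - P (demand) and qs = 6P - 7092 (supply).
Equate the new curves: 4683 - P = 6P - 7092, giving 11775 = 7P, P = 11775/7 ≈ 1682.1429, q = 21006/7 ≈ 3000.8571.
ΔP = 1682.1429 − 1811 = -128.86.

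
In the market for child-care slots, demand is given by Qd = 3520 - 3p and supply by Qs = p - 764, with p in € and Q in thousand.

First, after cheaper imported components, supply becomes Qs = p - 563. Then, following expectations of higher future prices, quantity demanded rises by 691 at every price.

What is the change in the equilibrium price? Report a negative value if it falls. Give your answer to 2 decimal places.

+122.50

Before the shock: 3520 - 3p = p - 764 ⇒ 4284 = 4p ⇒ p = 1071, Q = 307.
The shock moves the curves to Qd = 4211 - 3p and Qs = p - 563.
New equilibrium: 4211 - 3p = p - 563 ⇒ 4774 = 4p ⇒ p = 1193.5, Q = 630.5.
Δp = 1193.5 − 1071 = +122.50.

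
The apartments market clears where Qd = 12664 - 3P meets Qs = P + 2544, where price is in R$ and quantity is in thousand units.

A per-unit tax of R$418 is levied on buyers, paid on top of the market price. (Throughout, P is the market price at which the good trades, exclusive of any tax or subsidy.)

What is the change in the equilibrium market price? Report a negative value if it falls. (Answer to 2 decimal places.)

Solve the original market: 12664 - 3P = P + 2544, hence P = 2530 and Q = 5074.
Since buyers pay the price plus the tax, the effective demand curve becomes Qd = 11410 - 3P.
Clearing the new market: 11410 - 3P = P + 2544, so P = 2216.5 and Q = 4760.5.
ΔP = 2216.5 − 2530 = -313.50.

-313.50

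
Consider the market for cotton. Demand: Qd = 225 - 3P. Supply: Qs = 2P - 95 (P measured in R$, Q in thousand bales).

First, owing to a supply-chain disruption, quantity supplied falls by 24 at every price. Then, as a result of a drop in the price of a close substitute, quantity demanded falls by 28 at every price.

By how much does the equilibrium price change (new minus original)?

-0.8

Initially, 225 - 3P = 2P - 95, so 320 = 5P and P = 64, Q = 33.
The shock moves the curves to Qd = 197 - 3P and Qs = 2P - 119.
Clearing the new market: 197 - 3P = 2P - 119, so P = 63.2 and Q = 7.4.
ΔP = 63.2 − 64 = -0.8.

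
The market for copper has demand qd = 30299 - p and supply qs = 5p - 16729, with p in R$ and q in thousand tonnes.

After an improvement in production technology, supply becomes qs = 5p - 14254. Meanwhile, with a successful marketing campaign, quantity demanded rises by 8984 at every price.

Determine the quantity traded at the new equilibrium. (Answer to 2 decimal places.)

30360.17

Initially, 30299 - p = 5p - 16729, so 47028 = 6p and p = 7838, q = 22461.
The shock moves the curves to qd = 39283 - p and qs = 5p - 14254.
New equilibrium: 39283 - p = 5p - 14254 ⇒ 53537 = 6p ⇒ p = 53537/6 ≈ 8922.8333, q = 182161/6 ≈ 30360.1667.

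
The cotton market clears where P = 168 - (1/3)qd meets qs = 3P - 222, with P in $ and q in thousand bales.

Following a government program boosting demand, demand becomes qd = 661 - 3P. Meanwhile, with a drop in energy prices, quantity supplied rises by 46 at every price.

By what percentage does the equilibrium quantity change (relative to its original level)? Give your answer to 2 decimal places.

+71.99

Before the shock: 504 - 3P = 3P - 222 ⇒ 726 = 6P ⇒ P = 121, q = 141.
The shock moves the curves to qd = 661 - 3P and qs = 3P - 176.
Setting them equal: 661 - 3P = 3P - 176 → 837 = 6P, so P = 139.5 and q = 242.5.
%Δq = (242.5 − 141) / 141 × 100 = +71.99%.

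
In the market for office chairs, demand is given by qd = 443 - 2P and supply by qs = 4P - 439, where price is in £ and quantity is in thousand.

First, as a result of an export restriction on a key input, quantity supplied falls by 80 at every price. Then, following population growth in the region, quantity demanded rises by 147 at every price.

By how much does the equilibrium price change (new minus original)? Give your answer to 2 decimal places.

Original equilibrium: 443 - 2P = 4P - 439 gives 882 = 6P, so P = 147 and q = 149.
The shock moves the curves to qd = 590 - 2P and qs = 4P - 519.
Setting them equal: 590 - 2P = 4P - 519 → 1109 = 6P, so P = 1109/6 ≈ 184.8333 and q = 661/3 ≈ 220.3333.
ΔP = 184.8333 − 147 = +37.83.

+37.83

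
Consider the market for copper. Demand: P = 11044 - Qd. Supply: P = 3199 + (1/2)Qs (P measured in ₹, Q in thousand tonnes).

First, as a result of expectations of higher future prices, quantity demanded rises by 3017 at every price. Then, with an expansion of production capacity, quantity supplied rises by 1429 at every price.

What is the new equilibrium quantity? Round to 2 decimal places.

7717.67

Before the shock: 11044 - P = 2P - 6398 ⇒ 17442 = 3P ⇒ P = 5814, Q = 5230.
With the change applied: demand Qd = 14061 - P, supply Qs = 2P - 4969.
Setting them equal: 14061 - P = 2P - 4969 → 19030 = 3P, so P = 19030/3 ≈ 6343.3333 and Q = 23153/3 ≈ 7717.6667.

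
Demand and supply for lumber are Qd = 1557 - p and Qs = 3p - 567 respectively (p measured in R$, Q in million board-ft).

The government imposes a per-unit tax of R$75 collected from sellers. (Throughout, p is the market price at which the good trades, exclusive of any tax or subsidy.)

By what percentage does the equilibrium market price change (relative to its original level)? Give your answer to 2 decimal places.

+10.59

Before the shock: 1557 - p = 3p - 567 ⇒ 2124 = 4p ⇒ p = 531, Q = 1026.
Since sellers keep the price net of the tax, the effective supply curve becomes Qs = 3p - 792.
New equilibrium: 1557 - p = 3p - 792 ⇒ 2349 = 4p ⇒ p = 587.25, Q = 969.75.
%Δp = (587.25 − 531) / 531 × 100 = +10.59%.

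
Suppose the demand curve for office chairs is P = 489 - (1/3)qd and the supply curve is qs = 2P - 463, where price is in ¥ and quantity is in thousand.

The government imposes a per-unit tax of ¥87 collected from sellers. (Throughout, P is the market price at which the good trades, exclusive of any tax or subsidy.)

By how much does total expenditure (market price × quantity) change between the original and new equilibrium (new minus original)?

Original equilibrium: 1467 - 3P = 2P - 463 gives 1930 = 5P, so P = 386 and q = 309.
Since sellers keep the price net of the tax, the effective supply curve becomes qs = 2P - 637.
Equate the new curves: 1467 - 3P = 2P - 637, giving 2104 = 5P, P = 420.8, q = 204.6.
Expenditure moves from 386×309 = 119274 to 420.8×204.6 = 86095.68; change = -33178.32.

-33178.32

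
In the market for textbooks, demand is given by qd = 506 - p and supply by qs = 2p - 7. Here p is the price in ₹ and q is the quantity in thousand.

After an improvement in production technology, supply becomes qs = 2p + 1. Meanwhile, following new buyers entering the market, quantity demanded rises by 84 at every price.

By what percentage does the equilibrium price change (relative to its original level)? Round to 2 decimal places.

+14.81

Before the shock: 506 - p = 2p - 7 ⇒ 513 = 3p ⇒ p = 171, q = 335.
After the shift, demand is qd = 590 - p and supply is qs = 2p + 1.
New equilibrium: 590 - p = 2p + 1 ⇒ 589 = 3p ⇒ p = 589/3 ≈ 196.3333, q = 1181/3 ≈ 393.6667.
%Δp = (196.3333 − 171) / 171 × 100 = +14.81%.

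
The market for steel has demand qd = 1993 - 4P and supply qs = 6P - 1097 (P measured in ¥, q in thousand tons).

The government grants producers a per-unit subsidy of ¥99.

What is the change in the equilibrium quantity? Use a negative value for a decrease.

+237.6

Original equilibrium: 1993 - 4P = 6P - 1097 gives 3090 = 10P, so P = 309 and q = 757.
Since sellers receive the price plus the subsidy, the effective supply curve becomes qs = 6P - 503.
Equate the new curves: 1993 - 4P = 6P - 503, giving 2496 = 10P, P = 249.6, q = 994.6.
Δq = 994.6 − 757 = +237.6.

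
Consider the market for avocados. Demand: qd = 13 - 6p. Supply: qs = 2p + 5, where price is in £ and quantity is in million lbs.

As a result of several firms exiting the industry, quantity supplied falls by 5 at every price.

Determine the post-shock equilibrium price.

1.625

Original equilibrium: 13 - 6p = 2p + 5 gives 8 = 8p, so p = 1 and q = 7.
With the change applied: demand qd = 13 - 6p, supply qs = 2p.
Equate the new curves: 13 - 6p = 2p, giving 13 = 8p, p = 1.625, q = 3.25.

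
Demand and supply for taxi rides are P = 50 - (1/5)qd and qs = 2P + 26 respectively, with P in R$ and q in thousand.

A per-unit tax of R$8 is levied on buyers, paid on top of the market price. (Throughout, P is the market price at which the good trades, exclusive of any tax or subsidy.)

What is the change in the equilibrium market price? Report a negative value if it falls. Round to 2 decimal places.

Initially, 250 - 5P = 2P + 26, so 224 = 7P and P = 32, q = 90.
Since buyers pay the price plus the tax, the effective demand curve becomes qd = 210 - 5P.
Clearing the new market: 210 - 5P = 2P + 26, so P = 184/7 ≈ 26.2857 and q = 550/7 ≈ 78.5714.
ΔP = 26.2857 − 32 = -5.71.

-5.71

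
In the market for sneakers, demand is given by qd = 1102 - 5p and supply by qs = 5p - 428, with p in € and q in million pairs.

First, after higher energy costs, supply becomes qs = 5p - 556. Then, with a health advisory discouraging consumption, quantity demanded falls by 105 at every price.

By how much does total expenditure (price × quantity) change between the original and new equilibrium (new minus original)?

Original equilibrium: 1102 - 5p = 5p - 428 gives 1530 = 10p, so p = 153 and q = 337.
After the shift, demand is qd = 997 - 5p and supply is qs = 5p - 556.
Setting them equal: 997 - 5p = 5p - 556 → 1553 = 10p, so p = 155.3 and q = 220.5.
Expenditure moves from 153×337 = 51561 to 155.3×220.5 = 34243.65; change = -17317.35.

-17317.35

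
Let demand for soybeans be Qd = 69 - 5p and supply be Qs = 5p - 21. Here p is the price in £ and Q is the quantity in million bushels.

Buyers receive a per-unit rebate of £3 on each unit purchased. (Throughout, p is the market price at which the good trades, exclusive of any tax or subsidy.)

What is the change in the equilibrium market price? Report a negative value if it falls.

Before the shock: 69 - 5p = 5p - 21 ⇒ 90 = 10p ⇒ p = 9, Q = 24.
Since buyers' out-of-pocket price is the market price minus the rebate, the effective demand curve becomes Qd = 84 - 5p.
New equilibrium: 84 - 5p = 5p - 21 ⇒ 105 = 10p ⇒ p = 10.5, Q = 31.5.
Δp = 10.5 − 9 = +1.5.

+1.5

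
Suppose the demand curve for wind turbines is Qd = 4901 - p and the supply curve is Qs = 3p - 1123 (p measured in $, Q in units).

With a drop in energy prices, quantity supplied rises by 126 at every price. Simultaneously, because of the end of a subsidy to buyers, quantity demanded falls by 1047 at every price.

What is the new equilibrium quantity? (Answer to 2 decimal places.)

2641.25

Before the shock: 4901 - p = 3p - 1123 ⇒ 6024 = 4p ⇒ p = 1506, Q = 3395.
After the shift, demand is Qd = 3854 - p and supply is Qs = 3p - 997.
Equate the new curves: 3854 - p = 3p - 997, giving 4851 = 4p, p = 1212.75, Q = 2641.25.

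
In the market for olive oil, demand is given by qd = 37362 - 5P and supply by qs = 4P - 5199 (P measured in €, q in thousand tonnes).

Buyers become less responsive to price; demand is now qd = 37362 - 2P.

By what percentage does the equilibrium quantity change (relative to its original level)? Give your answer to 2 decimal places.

+68.95

Before the shock: 37362 - 5P = 4P - 5199 ⇒ 42561 = 9P ⇒ P = 4729, q = 13717.
After the shift, demand is qd = 37362 - 2P and supply is qs = 4P - 5199.
New equilibrium: 37362 - 2P = 4P - 5199 ⇒ 42561 = 6P ⇒ P = 7093.5, q = 23175.
%Δq = (23175 − 13717) / 13717 × 100 = +68.95%.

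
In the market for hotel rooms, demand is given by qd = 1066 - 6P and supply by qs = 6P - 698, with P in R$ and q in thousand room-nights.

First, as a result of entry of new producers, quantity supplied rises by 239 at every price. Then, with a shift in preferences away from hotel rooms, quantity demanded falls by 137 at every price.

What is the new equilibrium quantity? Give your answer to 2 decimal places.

Initially, 1066 - 6P = 6P - 698, so 1764 = 12P and P = 147, q = 184.
The shock moves the curves to qd = 929 - 6P and qs = 6P - 459.
Clearing the new market: 929 - 6P = 6P - 459, so P = 347/3 ≈ 115.6667 and q = 235.

235.00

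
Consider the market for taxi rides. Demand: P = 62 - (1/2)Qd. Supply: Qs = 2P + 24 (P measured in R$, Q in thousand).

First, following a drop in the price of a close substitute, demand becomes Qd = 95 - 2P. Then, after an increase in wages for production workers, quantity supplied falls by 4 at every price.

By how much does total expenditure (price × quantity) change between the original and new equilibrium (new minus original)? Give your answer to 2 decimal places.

Original equilibrium: 124 - 2P = 2P + 24 gives 100 = 4P, so P = 25 and Q = 74.
The new curves are Qd = 95 - 2P (demand) and Qs = 2P + 20 (supply).
New equilibrium: 95 - 2P = 2P + 20 ⇒ 75 = 4P ⇒ P = 18.75, Q = 57.5.
Expenditure moves from 25×74 = 1850 to 18.75×57.5 = 1078.125; change = -771.88.

-771.88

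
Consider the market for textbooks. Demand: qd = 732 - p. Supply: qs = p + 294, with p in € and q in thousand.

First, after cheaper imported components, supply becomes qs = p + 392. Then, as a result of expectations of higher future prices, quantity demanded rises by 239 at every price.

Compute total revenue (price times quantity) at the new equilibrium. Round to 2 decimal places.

Original equilibrium: 732 - p = p + 294 gives 438 = 2p, so p = 219 and q = 513.
The shock moves the curves to qd = 971 - p and qs = p + 392.
Setting them equal: 971 - p = p + 392 → 579 = 2p, so p = 289.5 and q = 681.5.
New expenditure = 289.5 × 681.5 = 197294.25.

197294.25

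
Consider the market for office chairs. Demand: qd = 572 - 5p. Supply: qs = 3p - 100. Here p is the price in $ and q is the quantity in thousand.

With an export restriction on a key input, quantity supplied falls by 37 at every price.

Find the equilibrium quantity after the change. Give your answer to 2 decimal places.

Before the shock: 572 - 5p = 3p - 100 ⇒ 672 = 8p ⇒ p = 84, q = 152.
The shock moves the curves to qd = 572 - 5p and qs = 3p - 137.
New equilibrium: 572 - 5p = 3p - 137 ⇒ 709 = 8p ⇒ p = 88.625, q = 128.875.

128.88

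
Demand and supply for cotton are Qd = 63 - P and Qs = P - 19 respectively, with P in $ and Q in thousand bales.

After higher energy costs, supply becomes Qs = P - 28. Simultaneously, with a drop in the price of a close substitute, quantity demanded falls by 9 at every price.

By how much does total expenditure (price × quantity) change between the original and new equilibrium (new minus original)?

Before the shock: 63 - P = P - 19 ⇒ 82 = 2P ⇒ P = 41, Q = 22.
With the change applied: demand Qd = 54 - P, supply Qs = P - 28.
New equilibrium: 54 - P = P - 28 ⇒ 82 = 2P ⇒ P = 41, Q = 13.
Expenditure moves from 41×22 = 902 to 41×13 = 533; change = -369.

-369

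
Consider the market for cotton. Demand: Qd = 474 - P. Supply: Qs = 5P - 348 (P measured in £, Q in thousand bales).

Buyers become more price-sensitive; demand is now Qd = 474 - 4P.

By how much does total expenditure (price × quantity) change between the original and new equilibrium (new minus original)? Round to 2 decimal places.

Before the shock: 474 - P = 5P - 348 ⇒ 822 = 6P ⇒ P = 137, Q = 337.
The shock moves the curves to Qd = 474 - 4P and Qs = 5P - 348.
Equate the new curves: 474 - 4P = 5P - 348, giving 822 = 9P, P = 274/3 ≈ 91.3333, Q = 326/3 ≈ 108.6667.
Expenditure moves from 137×337 = 46169 to 91.3333×108.6667 = 9924.8889; change = -36244.11.

-36244.11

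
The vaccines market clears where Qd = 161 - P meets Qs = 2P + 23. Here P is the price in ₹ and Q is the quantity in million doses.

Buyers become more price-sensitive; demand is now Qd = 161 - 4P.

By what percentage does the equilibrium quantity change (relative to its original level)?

Solve the original market: 161 - P = 2P + 23, hence P = 46 and Q = 115.
With the change applied: demand Qd = 161 - 4P, supply Qs = 2P + 23.
Setting them equal: 161 - 4P = 2P + 23 → 138 = 6P, so P = 23 and Q = 69.
%ΔQ = (69 − 115) / 115 × 100 = -40%.

-40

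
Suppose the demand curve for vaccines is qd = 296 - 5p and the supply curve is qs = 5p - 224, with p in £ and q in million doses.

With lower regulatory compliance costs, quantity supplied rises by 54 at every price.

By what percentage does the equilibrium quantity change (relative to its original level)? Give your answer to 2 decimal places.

Solve the original market: 296 - 5p = 5p - 224, hence p = 52 and q = 36.
With the change applied: demand qd = 296 - 5p, supply qs = 5p - 170.
Equate the new curves: 296 - 5p = 5p - 170, giving 466 = 10p, p = 46.6, q = 63.
%Δq = (63 − 36) / 36 × 100 = +75.00%.

+75.00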